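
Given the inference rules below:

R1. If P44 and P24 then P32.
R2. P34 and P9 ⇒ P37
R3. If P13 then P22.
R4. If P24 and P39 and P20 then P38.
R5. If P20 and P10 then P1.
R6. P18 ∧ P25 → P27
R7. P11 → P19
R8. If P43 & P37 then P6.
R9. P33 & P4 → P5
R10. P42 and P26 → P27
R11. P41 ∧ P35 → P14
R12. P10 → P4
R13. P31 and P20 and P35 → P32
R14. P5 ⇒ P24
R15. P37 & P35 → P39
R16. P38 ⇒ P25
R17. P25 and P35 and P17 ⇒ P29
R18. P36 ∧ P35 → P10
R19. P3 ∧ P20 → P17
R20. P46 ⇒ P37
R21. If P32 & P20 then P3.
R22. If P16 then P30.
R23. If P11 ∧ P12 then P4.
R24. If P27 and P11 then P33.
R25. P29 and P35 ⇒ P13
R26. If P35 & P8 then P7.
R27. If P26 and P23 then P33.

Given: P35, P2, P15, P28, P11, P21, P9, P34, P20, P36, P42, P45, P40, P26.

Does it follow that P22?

Forward chaining from the given facts derives: P37, P19, P27, P39, P10, P33, P1, P4, P5, P24, P38, P25.
The only rule concluding P22 is R3, which needs P13; that is never established.

No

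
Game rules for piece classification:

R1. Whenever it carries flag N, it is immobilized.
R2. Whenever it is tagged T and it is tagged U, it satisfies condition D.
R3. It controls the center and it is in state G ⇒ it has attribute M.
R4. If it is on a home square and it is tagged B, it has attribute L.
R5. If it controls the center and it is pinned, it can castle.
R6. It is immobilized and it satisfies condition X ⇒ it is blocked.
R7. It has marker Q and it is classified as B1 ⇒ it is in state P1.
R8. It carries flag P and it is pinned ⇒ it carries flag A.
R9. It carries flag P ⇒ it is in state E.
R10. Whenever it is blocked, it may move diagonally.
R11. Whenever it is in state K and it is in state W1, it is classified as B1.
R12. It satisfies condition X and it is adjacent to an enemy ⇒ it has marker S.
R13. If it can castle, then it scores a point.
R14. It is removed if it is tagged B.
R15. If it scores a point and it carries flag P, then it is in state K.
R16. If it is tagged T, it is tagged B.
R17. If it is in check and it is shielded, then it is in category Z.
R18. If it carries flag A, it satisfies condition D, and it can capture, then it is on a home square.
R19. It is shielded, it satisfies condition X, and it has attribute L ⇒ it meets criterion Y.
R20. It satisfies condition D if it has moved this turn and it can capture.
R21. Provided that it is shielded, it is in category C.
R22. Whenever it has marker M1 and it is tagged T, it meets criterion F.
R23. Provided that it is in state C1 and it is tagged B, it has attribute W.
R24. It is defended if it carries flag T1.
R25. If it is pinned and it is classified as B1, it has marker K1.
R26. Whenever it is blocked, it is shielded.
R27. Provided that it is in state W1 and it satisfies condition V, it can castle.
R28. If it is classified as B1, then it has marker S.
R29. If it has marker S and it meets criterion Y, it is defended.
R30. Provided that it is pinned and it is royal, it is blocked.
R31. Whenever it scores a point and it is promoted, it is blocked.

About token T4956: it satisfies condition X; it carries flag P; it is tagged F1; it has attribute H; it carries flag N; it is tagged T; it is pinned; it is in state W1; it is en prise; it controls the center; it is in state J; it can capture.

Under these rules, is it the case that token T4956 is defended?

Forward chaining from the given facts derives: is immobilized, can castle, is blocked, carries flag A, is in state E, may move diagonally, scores a point, is in state K, is tagged B, is shielded, is classified as B1, is removed, is in category C, has marker K1, has marker S.
Rules concluding "it is defended": R24 needs "it carries flag T1"; R29 needs "it meets criterion Y" — none of these are established.

No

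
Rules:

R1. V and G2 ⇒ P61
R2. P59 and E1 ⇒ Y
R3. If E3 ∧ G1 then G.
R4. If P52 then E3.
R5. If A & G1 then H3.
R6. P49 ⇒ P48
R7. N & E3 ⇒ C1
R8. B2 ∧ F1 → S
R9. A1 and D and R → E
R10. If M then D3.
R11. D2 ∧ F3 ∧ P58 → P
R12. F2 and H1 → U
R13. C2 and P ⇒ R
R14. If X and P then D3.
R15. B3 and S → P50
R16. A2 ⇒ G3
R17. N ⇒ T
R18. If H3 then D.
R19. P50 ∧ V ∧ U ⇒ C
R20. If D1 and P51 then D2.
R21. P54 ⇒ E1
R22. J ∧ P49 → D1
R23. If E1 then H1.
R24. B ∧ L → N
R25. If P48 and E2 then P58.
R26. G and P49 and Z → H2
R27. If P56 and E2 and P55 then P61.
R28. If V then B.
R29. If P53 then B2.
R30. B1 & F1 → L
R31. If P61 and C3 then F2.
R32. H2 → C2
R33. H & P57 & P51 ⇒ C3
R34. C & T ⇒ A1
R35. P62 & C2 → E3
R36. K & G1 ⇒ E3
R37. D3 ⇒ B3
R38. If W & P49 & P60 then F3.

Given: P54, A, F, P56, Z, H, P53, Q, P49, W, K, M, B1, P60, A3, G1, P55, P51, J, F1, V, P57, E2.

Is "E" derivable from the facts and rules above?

H3  (by R5: A, G1)
P48  (by R6: P49)
D3  (by R10: M)
D  (by R18: H3)
E1  (by R21: P54)
D1  (by R22: J, P49)
H1  (by R23: E1)
P58  (by R25: P48, E2)
P61  (by R27: P56, E2, P55)
B  (by R28: V)
B2  (by R29: P53)
L  (by R30: B1, F1)
C3  (by R33: H, P57, P51)
E3  (by R36: K, G1)
B3  (by R37: D3)
F3  (by R38: W, P49, P60)
G  (by R3: E3, G1)
S  (by R8: B2, F1)
P50  (by R15: B3, S)
D2  (by R20: D1, P51)
N  (by R24: B, L)
H2  (by R26: G, P49, Z)
F2  (by R31: P61, C3)
C2  (by R32: H2)
P  (by R11: D2, F3, P58)
U  (by R12: F2, H1)
R  (by R13: C2, P)
T  (by R17: N)
C  (by R19: P50, V, U)
A1  (by R34: C, T)
E  (by R9: A1, D, R)

Yes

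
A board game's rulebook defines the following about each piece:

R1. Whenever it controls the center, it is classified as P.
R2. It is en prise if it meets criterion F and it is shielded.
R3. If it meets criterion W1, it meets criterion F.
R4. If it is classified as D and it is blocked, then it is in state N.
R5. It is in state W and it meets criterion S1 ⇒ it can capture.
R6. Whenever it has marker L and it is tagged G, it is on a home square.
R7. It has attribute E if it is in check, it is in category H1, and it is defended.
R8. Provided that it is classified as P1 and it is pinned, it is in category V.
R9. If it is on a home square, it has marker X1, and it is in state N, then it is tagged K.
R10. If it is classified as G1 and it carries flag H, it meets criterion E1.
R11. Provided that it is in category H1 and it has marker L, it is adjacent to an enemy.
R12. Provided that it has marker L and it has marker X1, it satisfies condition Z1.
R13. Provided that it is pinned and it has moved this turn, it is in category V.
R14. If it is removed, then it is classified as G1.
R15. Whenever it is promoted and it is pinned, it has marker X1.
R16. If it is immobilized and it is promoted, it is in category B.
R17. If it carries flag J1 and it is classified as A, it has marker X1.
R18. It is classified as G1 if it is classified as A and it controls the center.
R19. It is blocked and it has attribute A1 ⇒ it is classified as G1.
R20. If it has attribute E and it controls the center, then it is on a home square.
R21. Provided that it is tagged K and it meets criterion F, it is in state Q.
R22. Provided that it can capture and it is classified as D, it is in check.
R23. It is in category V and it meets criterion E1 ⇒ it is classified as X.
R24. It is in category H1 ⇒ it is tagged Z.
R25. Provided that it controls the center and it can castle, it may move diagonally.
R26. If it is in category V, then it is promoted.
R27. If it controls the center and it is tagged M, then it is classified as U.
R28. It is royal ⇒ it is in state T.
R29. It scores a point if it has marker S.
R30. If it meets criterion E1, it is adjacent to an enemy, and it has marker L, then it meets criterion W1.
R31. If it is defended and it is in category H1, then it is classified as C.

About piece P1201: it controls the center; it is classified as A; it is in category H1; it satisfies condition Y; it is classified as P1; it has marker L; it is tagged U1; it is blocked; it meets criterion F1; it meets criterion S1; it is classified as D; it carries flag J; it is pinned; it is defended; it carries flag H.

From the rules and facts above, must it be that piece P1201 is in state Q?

Forward chaining from the given facts derives: is classified as P, is in state N, is in category V, is adjacent to an enemy, is classified as G1, is tagged Z, is promoted, is classified as C, meets criterion E1, has marker X1, is classified as X, meets criterion W1, meets criterion F, satisfies condition Z1.
The only rule concluding "it is in state Q" is R21, which needs "it is tagged K"; that is never established.

No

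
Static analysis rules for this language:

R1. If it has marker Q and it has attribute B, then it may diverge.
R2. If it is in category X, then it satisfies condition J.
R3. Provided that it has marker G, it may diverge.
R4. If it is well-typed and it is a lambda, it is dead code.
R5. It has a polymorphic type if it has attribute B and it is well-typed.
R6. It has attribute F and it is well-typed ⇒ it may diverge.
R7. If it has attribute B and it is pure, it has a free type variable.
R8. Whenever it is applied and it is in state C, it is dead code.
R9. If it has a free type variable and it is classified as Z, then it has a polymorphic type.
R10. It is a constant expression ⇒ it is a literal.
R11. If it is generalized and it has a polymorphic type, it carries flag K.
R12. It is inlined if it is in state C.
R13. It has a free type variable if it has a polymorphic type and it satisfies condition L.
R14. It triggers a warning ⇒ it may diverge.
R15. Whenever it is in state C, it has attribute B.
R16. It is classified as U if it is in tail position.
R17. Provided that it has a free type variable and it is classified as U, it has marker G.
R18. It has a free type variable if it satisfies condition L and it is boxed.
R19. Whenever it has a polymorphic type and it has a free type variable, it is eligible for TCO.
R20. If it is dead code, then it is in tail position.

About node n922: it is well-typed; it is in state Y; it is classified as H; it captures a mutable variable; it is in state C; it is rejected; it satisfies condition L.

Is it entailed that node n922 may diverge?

Forward chaining from the given facts derives: is inlined, has attribute B, has a polymorphic type, has a free type variable, is eligible for TCO.
Rules concluding "it may diverge": R1 needs "it has marker Q"; R3 needs "it has marker G"; R6 needs "it has attribute F"; R14 needs "it triggers a warning" — none of these are established.

No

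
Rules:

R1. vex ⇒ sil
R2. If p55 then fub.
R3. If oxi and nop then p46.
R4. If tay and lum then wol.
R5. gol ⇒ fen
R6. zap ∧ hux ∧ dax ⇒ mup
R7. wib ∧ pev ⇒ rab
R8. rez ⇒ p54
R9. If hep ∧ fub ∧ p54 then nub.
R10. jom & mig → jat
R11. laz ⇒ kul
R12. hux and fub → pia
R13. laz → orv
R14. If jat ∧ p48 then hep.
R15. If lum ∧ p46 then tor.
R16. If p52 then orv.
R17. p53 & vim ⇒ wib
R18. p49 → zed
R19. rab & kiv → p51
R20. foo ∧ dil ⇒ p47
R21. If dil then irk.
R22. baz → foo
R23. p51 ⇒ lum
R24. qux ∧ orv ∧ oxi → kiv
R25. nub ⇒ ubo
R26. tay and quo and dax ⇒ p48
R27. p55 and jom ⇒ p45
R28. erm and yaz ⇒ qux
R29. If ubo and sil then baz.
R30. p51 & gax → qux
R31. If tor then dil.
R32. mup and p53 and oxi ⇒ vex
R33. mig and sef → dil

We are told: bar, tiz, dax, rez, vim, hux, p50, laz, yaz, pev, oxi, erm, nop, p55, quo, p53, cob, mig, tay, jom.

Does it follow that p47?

Forward chaining from the given facts derives: fub, p46, p54, jat, kul, pia, orv, wib, p48, p45, qux, rab, hep, kiv, nub, p51, lum, ubo, wol, tor, dil, irk.
The only rule concluding p47 is R20, which needs foo; that is never established.

No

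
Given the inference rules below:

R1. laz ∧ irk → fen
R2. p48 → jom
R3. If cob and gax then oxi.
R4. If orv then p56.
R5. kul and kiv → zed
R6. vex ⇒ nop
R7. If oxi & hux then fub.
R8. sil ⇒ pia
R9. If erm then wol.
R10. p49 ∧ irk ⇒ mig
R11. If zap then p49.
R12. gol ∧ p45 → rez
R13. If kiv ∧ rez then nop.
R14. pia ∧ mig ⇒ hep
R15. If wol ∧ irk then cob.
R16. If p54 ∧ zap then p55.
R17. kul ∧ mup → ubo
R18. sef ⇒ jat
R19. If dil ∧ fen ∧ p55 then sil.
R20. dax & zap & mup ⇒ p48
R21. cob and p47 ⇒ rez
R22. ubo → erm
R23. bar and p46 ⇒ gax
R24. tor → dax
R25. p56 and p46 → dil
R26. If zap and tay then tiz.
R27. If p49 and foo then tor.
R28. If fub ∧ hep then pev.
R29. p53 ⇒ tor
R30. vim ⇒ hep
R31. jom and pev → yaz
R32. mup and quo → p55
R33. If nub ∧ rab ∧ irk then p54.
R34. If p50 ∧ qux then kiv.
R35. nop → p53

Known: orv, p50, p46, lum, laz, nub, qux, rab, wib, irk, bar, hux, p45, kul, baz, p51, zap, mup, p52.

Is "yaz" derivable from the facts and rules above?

Forward chaining from the given facts derives: fen, p56, p49, ubo, erm, gax, dil, p54, kiv, zed, wol, mig, cob, p55, sil, oxi, fub, pia, hep, pev.
The only rule concluding yaz is R31, which needs jom; that is never established.

No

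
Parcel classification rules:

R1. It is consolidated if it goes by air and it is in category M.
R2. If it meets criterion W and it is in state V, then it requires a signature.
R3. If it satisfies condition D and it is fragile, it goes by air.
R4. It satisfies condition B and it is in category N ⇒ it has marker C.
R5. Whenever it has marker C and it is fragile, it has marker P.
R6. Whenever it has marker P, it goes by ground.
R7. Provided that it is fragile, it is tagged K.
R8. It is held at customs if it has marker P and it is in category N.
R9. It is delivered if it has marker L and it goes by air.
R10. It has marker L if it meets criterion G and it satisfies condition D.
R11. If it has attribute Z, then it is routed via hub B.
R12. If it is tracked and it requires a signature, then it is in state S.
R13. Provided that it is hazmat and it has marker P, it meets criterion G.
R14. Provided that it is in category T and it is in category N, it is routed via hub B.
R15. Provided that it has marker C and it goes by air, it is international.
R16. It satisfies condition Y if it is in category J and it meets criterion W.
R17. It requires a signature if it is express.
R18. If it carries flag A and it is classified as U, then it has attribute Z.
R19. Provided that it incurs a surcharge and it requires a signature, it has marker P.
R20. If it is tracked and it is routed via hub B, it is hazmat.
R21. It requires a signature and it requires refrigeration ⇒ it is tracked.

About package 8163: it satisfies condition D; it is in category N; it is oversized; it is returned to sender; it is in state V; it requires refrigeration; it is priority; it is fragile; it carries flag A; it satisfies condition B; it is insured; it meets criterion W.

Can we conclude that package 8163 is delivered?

No

Forward chaining from the given facts derives: requires a signature, goes by air, has marker C, has marker P, goes by ground, is tagged K, is held at customs, is international, is tracked, is in state S.
The only rule concluding "it is delivered" is R9, which needs "it has marker L"; that is never established.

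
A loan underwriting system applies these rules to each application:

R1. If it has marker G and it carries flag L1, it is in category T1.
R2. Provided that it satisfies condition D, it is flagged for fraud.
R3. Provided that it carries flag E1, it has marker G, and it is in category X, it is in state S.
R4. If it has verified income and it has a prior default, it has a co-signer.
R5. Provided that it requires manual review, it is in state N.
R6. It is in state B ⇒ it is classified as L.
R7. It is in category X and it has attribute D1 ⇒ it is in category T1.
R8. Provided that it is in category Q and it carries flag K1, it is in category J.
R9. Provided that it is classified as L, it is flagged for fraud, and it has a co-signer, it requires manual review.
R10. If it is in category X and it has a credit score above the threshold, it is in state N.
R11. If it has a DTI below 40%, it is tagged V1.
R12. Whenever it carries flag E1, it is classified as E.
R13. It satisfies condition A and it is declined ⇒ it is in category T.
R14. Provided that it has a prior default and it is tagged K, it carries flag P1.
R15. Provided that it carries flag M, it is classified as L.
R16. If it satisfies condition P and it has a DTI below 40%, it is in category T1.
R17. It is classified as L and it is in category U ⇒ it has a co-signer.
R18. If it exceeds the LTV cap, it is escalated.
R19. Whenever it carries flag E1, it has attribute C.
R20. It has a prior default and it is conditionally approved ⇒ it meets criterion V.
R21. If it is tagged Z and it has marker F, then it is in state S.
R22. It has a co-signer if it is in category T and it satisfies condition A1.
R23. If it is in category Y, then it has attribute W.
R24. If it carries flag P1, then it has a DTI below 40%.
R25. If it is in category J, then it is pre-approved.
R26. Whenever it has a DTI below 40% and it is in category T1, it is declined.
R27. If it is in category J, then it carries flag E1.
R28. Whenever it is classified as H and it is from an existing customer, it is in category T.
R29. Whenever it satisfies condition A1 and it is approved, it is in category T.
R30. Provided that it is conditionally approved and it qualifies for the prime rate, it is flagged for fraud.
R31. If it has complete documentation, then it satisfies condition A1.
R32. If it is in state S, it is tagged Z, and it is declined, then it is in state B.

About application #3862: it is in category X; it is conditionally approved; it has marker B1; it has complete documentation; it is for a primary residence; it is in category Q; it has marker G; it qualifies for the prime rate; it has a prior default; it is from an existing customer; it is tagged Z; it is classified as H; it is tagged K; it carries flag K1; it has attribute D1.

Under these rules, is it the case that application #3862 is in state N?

Yes

By R7 (it is in category X, it has attribute D1): it is in category T1.
By R8 (it is in category Q, it carries flag K1): it is in category J.
By R14 (it has a prior default, it is tagged K): it carries flag P1.
By R24 (it carries flag P1): it has a DTI below 40%.
By R26 (it has a DTI below 40%, it is in category T1): it is declined.
By R27 (it is in category J): it carries flag E1.
By R28 (it is classified as H, it is from an existing customer): it is in category T.
By R30 (it is conditionally approved, it qualifies for the prime rate): it is flagged for fraud.
By R31 (it has complete documentation): it satisfies condition A1.
By R3 (it carries flag E1, it has marker G, it is in category X): it is in state S.
By R22 (it is in category T, it satisfies condition A1): it has a co-signer.
By R32 (it is in state S, it is tagged Z, it is declined): it is in state B.
By R6 (it is in state B): it is classified as L.
By R9 (it is classified as L, it is flagged for fraud, it has a co-signer): it requires manual review.
By R5 (it requires manual review): it is in state N.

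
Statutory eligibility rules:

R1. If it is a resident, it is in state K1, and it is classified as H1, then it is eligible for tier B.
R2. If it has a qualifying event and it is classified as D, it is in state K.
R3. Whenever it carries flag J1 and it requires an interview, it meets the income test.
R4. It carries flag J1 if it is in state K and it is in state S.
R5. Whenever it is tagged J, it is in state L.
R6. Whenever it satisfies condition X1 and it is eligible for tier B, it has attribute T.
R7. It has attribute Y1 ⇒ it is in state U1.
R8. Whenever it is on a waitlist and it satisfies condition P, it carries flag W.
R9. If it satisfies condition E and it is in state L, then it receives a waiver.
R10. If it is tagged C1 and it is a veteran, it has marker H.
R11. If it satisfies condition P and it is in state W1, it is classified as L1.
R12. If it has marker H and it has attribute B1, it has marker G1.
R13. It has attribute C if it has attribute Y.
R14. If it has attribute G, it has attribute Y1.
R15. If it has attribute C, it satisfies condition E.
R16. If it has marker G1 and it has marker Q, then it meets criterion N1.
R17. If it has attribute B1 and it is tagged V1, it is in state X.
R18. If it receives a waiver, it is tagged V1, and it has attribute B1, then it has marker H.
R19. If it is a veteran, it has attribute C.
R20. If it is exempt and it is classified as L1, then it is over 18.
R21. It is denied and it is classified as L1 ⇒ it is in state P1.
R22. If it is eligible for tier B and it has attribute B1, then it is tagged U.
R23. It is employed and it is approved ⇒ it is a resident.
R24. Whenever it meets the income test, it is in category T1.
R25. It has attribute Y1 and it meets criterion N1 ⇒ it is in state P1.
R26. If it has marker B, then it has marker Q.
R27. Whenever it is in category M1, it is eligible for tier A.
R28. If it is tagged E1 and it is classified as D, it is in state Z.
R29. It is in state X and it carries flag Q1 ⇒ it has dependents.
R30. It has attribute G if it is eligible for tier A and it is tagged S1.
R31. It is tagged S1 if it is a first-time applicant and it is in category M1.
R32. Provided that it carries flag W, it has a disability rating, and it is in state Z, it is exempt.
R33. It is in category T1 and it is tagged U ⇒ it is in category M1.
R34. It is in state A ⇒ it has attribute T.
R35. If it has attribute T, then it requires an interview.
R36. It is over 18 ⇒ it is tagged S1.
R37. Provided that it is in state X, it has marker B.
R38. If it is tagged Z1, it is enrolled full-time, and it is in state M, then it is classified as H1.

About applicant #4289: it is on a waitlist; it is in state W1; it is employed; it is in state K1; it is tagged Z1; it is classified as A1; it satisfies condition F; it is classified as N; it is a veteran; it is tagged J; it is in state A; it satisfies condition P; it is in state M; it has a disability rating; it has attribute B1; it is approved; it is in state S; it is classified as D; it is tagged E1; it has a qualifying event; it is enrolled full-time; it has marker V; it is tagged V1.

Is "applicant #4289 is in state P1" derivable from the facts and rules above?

Yes

By R2 (it has a qualifying event, it is classified as D): it is in state K.
By R4 (it is in state K, it is in state S): it carries flag J1.
By R5 (it is tagged J): it is in state L.
By R8 (it is on a waitlist, it satisfies condition P): it carries flag W.
By R11 (it satisfies condition P, it is in state W1): it is classified as L1.
By R17 (it has attribute B1, it is tagged V1): it is in state X.
By R19 (it is a veteran): it has attribute C.
By R23 (it is employed, it is approved): it is a resident.
By R28 (it is tagged E1, it is classified as D): it is in state Z.
By R32 (it carries flag W, it has a disability rating, it is in state Z): it is exempt.
By R34 (it is in state A): it has attribute T.
By R35 (it has attribute T): it requires an interview.
By R37 (it is in state X): it has marker B.
By R38 (it is tagged Z1, it is enrolled full-time, it is in state M): it is classified as H1.
By R1 (it is a resident, it is in state K1, it is classified as H1): it is eligible for tier B.
By R3 (it carries flag J1, it requires an interview): it meets the income test.
By R15 (it has attribute C): it satisfies condition E.
By R20 (it is exempt, it is classified as L1): it is over 18.
By R22 (it is eligible for tier B, it has attribute B1): it is tagged U.
By R24 (it meets the income test): it is in category T1.
By R26 (it has marker B): it has marker Q.
By R33 (it is in category T1, it is tagged U): it is in category M1.
By R36 (it is over 18): it is tagged S1.
By R9 (it satisfies condition E, it is in state L): it receives a waiver.
By R18 (it receives a waiver, it is tagged V1, it has attribute B1): it has marker H.
By R27 (it is in category M1): it is eligible for tier A.
By R30 (it is eligible for tier A, it is tagged S1): it has attribute G.
By R12 (it has marker H, it has attribute B1): it has marker G1.
By R14 (it has attribute G): it has attribute Y1.
By R16 (it has marker G1, it has marker Q): it meets criterion N1.
By R25 (it has attribute Y1, it meets criterion N1): it is in state P1.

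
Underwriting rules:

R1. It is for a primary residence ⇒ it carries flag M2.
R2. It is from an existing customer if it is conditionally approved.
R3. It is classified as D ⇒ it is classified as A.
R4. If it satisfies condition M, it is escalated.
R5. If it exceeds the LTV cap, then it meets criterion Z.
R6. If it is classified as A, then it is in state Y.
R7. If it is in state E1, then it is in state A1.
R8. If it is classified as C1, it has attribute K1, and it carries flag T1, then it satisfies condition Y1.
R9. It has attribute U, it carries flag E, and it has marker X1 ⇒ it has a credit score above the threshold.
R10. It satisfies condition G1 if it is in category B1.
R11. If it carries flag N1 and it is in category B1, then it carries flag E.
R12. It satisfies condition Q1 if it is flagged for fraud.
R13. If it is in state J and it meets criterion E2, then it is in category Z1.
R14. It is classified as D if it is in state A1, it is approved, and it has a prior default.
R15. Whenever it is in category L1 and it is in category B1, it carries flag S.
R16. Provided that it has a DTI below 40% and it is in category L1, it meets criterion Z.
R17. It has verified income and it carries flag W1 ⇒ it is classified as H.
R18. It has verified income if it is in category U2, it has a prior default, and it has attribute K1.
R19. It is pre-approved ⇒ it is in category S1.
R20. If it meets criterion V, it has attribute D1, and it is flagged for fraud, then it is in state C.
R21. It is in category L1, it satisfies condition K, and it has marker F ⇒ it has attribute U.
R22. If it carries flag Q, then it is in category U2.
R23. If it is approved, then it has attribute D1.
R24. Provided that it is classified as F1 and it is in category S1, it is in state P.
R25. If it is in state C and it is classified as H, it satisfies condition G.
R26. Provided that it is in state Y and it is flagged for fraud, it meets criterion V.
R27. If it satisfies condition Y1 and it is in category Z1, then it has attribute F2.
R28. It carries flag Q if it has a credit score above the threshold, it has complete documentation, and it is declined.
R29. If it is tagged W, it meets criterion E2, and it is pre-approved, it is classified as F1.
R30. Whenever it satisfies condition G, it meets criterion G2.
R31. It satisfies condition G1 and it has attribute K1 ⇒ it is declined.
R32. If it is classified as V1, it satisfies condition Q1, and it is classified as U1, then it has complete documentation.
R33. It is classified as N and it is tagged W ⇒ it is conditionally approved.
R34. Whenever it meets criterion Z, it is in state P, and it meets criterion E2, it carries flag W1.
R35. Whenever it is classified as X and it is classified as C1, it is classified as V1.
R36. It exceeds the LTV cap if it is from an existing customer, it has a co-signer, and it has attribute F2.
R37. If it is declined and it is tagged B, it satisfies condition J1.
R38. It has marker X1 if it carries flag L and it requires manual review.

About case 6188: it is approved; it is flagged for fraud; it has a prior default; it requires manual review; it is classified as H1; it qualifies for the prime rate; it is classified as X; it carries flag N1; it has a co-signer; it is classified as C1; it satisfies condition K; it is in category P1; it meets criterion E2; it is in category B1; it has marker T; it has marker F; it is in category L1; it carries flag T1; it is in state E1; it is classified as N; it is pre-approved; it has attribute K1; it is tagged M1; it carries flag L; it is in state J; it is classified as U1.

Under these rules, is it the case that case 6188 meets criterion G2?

Forward chaining from the given facts derives: is in state A1, satisfies condition Y1, satisfies condition G1, carries flag E, satisfies condition Q1, is in category Z1, is classified as D, carries flag S, is in category S1, has attribute U, has attribute D1, has attribute F2, is declined, is classified as V1, has marker X1, is classified as A, is in state Y, has a credit score above the threshold, meets criterion V, has complete documentation, is in state C, carries flag Q, is in category U2, has verified income.
The only rule concluding "it meets criterion G2" is R30, which needs "it satisfies condition G"; that is never established.

No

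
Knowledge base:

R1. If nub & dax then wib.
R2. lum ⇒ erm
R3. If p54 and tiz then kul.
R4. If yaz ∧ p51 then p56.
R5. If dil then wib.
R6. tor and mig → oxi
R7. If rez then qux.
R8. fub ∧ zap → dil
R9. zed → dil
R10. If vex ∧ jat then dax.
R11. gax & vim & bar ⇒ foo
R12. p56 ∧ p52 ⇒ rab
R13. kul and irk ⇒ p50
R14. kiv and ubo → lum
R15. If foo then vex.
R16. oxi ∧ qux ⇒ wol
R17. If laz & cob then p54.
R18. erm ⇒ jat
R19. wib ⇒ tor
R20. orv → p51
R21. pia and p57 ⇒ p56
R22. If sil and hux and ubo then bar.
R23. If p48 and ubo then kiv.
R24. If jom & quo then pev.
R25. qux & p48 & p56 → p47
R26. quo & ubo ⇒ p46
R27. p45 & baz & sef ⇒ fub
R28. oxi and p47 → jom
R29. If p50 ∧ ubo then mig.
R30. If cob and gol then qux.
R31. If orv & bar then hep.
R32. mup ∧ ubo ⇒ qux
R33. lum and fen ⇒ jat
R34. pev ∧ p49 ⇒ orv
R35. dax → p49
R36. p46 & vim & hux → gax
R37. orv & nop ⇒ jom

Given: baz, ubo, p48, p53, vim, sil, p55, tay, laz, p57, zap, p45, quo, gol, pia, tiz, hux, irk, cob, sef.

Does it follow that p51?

Yes

p54  (by R17: laz, cob)
p56  (by R21: pia, p57)
bar  (by R22: sil, hux, ubo)
kiv  (by R23: p48, ubo)
p46  (by R26: quo, ubo)
fub  (by R27: p45, baz, sef)
qux  (by R30: cob, gol)
gax  (by R36: p46, vim, hux)
kul  (by R3: p54, tiz)
dil  (by R8: fub, zap)
foo  (by R11: gax, vim, bar)
p50  (by R13: kul, irk)
lum  (by R14: kiv, ubo)
vex  (by R15: foo)
p47  (by R25: qux, p48, p56)
mig  (by R29: p50, ubo)
erm  (by R2: lum)
wib  (by R5: dil)
jat  (by R18: erm)
tor  (by R19: wib)
oxi  (by R6: tor, mig)
dax  (by R10: vex, jat)
jom  (by R28: oxi, p47)
p49  (by R35: dax)
pev  (by R24: jom, quo)
orv  (by R34: pev, p49)
p51  (by R20: orv)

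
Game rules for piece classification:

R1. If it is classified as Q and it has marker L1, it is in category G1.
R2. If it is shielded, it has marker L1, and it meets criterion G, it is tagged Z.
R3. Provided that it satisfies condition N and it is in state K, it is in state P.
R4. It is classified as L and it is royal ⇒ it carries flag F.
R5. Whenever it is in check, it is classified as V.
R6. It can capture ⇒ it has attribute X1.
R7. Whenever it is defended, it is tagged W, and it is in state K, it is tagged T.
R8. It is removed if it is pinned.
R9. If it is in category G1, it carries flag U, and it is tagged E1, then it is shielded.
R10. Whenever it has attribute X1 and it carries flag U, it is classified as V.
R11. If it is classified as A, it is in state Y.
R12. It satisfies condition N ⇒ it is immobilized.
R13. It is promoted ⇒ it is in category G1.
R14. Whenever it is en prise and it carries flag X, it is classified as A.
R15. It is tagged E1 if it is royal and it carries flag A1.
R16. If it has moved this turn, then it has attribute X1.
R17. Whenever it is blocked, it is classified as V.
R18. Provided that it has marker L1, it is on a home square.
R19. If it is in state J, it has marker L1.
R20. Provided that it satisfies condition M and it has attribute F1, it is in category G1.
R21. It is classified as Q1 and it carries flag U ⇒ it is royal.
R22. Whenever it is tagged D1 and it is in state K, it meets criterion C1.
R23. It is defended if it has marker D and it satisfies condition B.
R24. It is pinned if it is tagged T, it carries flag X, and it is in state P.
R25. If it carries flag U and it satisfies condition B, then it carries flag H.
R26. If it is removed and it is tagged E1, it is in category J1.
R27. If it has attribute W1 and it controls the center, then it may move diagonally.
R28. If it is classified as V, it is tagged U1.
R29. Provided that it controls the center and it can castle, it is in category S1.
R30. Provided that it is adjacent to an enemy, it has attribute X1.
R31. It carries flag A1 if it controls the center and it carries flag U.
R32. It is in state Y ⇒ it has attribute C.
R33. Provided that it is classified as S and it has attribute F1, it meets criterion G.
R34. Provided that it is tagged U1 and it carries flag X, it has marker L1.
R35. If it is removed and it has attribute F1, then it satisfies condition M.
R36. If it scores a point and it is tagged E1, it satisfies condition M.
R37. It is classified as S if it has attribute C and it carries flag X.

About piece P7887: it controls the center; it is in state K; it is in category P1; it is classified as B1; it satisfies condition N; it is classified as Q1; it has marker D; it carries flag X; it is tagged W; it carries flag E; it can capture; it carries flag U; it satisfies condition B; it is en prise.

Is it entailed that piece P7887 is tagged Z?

No

Forward chaining from the given facts derives: is in state P, has attribute X1, is classified as V, is immobilized, is classified as A, is royal, is defended, carries flag H, is tagged U1, carries flag A1, has marker L1, is tagged T, is in state Y, is tagged E1, is on a home square, is pinned, has attribute C, is classified as S, is removed, is in category J1.
The only rule concluding "it is tagged Z" is R2, which needs "it is shielded"; that is never established.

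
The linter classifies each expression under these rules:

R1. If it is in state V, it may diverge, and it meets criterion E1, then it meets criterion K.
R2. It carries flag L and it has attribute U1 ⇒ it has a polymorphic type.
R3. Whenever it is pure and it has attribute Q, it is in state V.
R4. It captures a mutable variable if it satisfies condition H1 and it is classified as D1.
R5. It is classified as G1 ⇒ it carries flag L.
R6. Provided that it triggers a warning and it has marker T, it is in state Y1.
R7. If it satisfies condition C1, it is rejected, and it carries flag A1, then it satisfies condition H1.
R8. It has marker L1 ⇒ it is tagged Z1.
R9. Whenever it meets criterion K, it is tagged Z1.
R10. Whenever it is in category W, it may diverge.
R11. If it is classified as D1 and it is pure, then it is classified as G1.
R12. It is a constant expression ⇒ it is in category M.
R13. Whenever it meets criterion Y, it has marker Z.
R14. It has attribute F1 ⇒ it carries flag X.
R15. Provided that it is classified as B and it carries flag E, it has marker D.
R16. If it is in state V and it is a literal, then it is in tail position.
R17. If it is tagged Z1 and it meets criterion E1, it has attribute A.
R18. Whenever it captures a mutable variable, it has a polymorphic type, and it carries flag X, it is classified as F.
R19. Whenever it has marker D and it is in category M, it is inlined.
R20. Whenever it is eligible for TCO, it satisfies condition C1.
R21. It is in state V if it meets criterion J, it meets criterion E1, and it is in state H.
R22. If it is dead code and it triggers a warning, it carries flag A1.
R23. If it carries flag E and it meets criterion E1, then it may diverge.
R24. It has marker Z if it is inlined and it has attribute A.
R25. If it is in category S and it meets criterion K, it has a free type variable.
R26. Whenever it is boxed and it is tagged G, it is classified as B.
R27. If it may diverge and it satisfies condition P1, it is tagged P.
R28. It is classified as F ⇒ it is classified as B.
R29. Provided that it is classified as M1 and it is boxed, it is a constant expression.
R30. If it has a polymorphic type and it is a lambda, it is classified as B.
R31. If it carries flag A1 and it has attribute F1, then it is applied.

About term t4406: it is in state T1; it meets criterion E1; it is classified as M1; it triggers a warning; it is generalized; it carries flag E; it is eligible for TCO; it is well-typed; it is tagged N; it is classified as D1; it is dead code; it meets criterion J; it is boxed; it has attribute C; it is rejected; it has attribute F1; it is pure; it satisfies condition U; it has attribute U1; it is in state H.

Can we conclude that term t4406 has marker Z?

Yes

By R11 (it is classified as D1, it is pure): it is classified as G1.
By R14 (it has attribute F1): it carries flag X.
By R20 (it is eligible for TCO): it satisfies condition C1.
By R21 (it meets criterion J, it meets criterion E1, it is in state H): it is in state V.
By R22 (it is dead code, it triggers a warning): it carries flag A1.
By R23 (it carries flag E, it meets criterion E1): it may diverge.
By R29 (it is classified as M1, it is boxed): it is a constant expression.
By R1 (it is in state V, it may diverge, it meets criterion E1): it meets criterion K.
By R5 (it is classified as G1): it carries flag L.
By R7 (it satisfies condition C1, it is rejected, it carries flag A1): it satisfies condition H1.
By R9 (it meets criterion K): it is tagged Z1.
By R12 (it is a constant expression): it is in category M.
By R17 (it is tagged Z1, it meets criterion E1): it has attribute A.
By R2 (it carries flag L, it has attribute U1): it has a polymorphic type.
By R4 (it satisfies condition H1, it is classified as D1): it captures a mutable variable.
By R18 (it captures a mutable variable, it has a polymorphic type, it carries flag X): it is classified as F.
By R28 (it is classified as F): it is classified as B.
By R15 (it is classified as B, it carries flag E): it has marker D.
By R19 (it has marker D, it is in category M): it is inlined.
By R24 (it is inlined, it has attribute A): it has marker Z.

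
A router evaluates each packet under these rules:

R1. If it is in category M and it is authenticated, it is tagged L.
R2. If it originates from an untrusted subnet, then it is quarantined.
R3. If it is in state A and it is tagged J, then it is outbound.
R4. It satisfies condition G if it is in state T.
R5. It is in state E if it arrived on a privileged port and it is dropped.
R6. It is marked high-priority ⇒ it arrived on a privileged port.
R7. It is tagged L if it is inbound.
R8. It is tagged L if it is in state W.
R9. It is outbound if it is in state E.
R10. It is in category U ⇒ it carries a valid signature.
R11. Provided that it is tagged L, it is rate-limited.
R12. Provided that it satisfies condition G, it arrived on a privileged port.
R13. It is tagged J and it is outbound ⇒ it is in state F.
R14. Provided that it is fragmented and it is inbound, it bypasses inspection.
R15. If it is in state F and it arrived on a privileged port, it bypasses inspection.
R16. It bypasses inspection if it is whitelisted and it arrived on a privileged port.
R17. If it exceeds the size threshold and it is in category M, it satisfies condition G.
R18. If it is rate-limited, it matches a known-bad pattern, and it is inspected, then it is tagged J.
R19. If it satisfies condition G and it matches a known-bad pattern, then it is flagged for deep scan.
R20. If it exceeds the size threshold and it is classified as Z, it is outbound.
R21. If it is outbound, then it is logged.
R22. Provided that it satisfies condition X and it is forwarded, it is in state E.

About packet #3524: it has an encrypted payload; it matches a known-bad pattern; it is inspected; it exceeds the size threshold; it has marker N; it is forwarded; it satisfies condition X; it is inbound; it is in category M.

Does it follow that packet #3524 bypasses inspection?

By R7 (it is inbound): it is tagged L.
By R11 (it is tagged L): it is rate-limited.
By R17 (it exceeds the size threshold, it is in category M): it satisfies condition G.
By R18 (it is rate-limited, it matches a known-bad pattern, it is inspected): it is tagged J.
By R22 (it satisfies condition X, it is forwarded): it is in state E.
By R9 (it is in state E): it is outbound.
By R12 (it satisfies condition G): it arrived on a privileged port.
By R13 (it is tagged J, it is outbound): it is in state F.
By R15 (it is in state F, it arrived on a privileged port): it bypasses inspection.

Yes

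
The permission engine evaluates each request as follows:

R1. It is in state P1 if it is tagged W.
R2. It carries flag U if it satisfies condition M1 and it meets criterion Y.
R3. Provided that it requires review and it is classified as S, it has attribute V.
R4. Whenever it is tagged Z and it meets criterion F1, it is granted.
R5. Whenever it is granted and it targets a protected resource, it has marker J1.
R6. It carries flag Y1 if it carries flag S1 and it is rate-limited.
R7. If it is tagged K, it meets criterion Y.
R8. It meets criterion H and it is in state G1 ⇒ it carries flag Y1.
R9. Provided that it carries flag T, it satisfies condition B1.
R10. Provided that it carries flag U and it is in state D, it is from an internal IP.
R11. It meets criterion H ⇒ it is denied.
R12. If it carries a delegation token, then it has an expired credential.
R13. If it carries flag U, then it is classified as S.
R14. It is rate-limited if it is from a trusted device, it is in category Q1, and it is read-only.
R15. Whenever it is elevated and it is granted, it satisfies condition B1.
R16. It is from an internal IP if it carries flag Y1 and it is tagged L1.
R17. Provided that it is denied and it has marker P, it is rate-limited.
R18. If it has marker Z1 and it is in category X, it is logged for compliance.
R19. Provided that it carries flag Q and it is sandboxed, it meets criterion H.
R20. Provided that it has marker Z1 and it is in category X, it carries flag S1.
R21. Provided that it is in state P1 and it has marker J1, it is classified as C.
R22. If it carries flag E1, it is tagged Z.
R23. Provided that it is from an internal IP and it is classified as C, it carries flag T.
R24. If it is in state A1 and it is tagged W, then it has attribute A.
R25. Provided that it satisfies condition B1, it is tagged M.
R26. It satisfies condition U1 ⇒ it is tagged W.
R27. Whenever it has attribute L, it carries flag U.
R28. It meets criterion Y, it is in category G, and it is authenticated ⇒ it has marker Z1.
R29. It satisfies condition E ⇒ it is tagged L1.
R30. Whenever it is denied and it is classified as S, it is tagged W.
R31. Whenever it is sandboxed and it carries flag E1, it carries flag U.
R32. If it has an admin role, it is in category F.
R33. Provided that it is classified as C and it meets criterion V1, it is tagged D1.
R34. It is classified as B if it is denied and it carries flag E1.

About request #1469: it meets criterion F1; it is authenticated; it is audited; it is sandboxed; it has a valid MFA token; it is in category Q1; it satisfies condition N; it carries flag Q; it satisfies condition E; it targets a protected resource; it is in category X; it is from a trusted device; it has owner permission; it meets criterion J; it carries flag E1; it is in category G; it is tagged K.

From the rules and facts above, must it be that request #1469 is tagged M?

No

Forward chaining from the given facts derives: meets criterion Y, meets criterion H, is tagged Z, has marker Z1, is tagged L1, carries flag U, is granted, has marker J1, is denied, is classified as S, is logged for compliance, carries flag S1, is tagged W, is classified as B, is in state P1, is classified as C.
The only rule concluding "it is tagged M" is R25, which needs "it satisfies condition B1"; that is never established.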